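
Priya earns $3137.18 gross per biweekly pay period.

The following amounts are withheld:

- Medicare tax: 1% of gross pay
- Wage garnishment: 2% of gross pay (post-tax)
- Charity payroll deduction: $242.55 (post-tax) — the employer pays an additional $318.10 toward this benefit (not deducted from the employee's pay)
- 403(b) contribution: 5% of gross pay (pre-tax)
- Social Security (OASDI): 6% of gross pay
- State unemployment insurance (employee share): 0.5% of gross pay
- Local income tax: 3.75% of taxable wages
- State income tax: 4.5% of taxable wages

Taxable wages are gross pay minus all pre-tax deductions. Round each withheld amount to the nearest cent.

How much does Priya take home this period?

403(b) contribution: $3137.18 × 0.05 = $156.86
Taxable wages = $3137.18 − $156.86 = $2980.32
State income tax: $2980.32 × 0.045 = $134.11
Local income tax: $2980.32 × 0.0375 = $111.76
State unemployment insurance (employee share): $3137.18 × 0.005 = $15.69
Medicare tax: $3137.18 × 0.01 = $31.37
Social Security (OASDI): $3137.18 × 0.06 = $188.23
Wage garnishment: $3137.18 × 0.02 = $62.74
Charity payroll deduction: $242.55
(Employer's $318.10 toward charity payroll deduction is not withheld from the employee.)
Total deductions = $156.86 + $134.11 + $111.76 + $15.69 + $31.37 + $188.23 + $62.74 + $242.55 = $943.31
Net pay = $3137.18 − $943.31 = $2193.87

$2193.87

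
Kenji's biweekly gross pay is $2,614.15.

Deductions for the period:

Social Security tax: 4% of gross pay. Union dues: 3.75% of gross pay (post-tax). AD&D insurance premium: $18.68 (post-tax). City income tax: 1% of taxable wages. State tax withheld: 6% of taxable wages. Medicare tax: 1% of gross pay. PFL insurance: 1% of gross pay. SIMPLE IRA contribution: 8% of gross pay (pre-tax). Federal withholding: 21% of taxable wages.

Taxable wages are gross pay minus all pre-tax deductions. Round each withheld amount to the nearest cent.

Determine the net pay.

SIMPLE IRA contribution: $2,614.15 × 0.08 = $209.13
Taxable wages = $2,614.15 − $209.13 = $2,405.02
City income tax: $2,405.02 × 0.01 = $24.05
Federal withholding: $2,405.02 × 0.21 = $505.05
State tax withheld: $2,405.02 × 0.06 = $144.30
Social Security tax: $2,614.15 × 0.04 = $104.57
PFL insurance: $2,614.15 × 0.01 = $26.14
Medicare tax: $2,614.15 × 0.01 = $26.14
Union dues: $2,614.15 × 0.0375 = $98.03
AD&D insurance premium: $18.68
Total deductions = $209.13 + $24.05 + $505.05 + $144.30 + $104.57 + $26.14 + $26.14 + $98.03 + $18.68 = $1,156.09
Net pay = $2,614.15 − $1,156.09 = $1,458.06

$1,458.06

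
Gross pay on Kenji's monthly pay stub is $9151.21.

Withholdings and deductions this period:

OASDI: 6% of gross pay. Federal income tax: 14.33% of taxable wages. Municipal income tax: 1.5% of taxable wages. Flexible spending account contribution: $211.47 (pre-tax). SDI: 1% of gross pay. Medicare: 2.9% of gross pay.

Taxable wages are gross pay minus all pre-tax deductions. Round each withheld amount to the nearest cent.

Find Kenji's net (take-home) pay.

Flexible spending account contribution: $211.47
Taxable wages = $9151.21 − $211.47 = $8939.74
Federal income tax: $8939.74 × 0.1433 = $1281.06
Municipal income tax: $8939.74 × 0.015 = $134.10
OASDI: $9151.21 × 0.06 = $549.07
SDI: $9151.21 × 0.01 = $91.51
Medicare: $9151.21 × 0.029 = $265.39
Total deductions = $211.47 + $1281.06 + $134.10 + $549.07 + $91.51 + $265.39 = $2532.60
Net pay = $9151.21 − $2532.60 = $6618.61

$6618.61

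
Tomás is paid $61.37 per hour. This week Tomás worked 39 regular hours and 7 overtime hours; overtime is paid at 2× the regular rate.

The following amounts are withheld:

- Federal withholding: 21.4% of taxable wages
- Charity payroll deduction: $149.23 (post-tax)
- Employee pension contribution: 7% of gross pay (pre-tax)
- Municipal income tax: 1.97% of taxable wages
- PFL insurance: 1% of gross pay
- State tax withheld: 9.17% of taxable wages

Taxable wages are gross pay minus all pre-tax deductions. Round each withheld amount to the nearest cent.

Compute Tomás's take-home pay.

$1,858.85

Regular pay: 39 × $61.37 = $2,393.43
Overtime pay: 7 × $61.37 × 2 = $859.18
Gross pay = $2,393.43 + $859.18 = $3,252.61
Employee pension contribution: $3,252.61 × 0.07 = $227.68
Taxable wages = $3,252.61 − $227.68 = $3,024.93
Municipal income tax: $3,024.93 × 0.0197 = $59.59
State tax withheld: $3,024.93 × 0.0917 = $277.39
Federal withholding: $3,024.93 × 0.214 = $647.34
PFL insurance: $3,252.61 × 0.01 = $32.53
Charity payroll deduction: $149.23
Total deductions = $227.68 + $59.59 + $277.39 + $647.34 + $32.53 + $149.23 = $1,393.76
Net pay = $3,252.61 − $1,393.76 = $1,858.85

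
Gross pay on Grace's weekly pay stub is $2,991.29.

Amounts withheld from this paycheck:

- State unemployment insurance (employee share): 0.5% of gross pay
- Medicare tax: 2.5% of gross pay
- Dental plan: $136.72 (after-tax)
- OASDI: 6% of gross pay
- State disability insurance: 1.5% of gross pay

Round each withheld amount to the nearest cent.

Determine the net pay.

$2,540.48

State unemployment insurance (employee share): $2,991.29 × 0.005 = $14.96
OASDI: $2,991.29 × 0.06 = $179.48
State disability insurance: $2,991.29 × 0.015 = $44.87
Medicare tax: $2,991.29 × 0.025 = $74.78
Dental plan: $136.72
Total deductions = $14.96 + $179.48 + $44.87 + $74.78 + $136.72 = $450.81
Net pay = $2,991.29 − $450.81 = $2,540.48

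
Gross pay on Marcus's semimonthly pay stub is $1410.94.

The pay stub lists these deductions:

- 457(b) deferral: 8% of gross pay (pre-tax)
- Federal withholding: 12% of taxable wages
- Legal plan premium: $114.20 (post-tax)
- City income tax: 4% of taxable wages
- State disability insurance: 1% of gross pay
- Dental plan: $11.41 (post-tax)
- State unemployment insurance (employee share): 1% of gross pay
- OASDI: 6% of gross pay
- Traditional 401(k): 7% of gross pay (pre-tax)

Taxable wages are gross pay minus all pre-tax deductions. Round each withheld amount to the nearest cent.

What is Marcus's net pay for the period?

457(b) deferral: $1410.94 × 0.08 = $112.88
Traditional 401(k): $1410.94 × 0.07 = $98.77
Pre-tax total = $112.88 + $98.77 = $211.65
Taxable wages = $1410.94 − $211.65 = $1199.29
City income tax: $1199.29 × 0.04 = $47.97
Federal withholding: $1199.29 × 0.12 = $143.91
OASDI: $1410.94 × 0.06 = $84.66
State unemployment insurance (employee share): $1410.94 × 0.01 = $14.11
State disability insurance: $1410.94 × 0.01 = $14.11
Legal plan premium: $114.20
Dental plan: $11.41
Total deductions = $112.88 + $98.77 + $47.97 + $143.91 + $84.66 + $14.11 + $14.11 + $114.20 + $11.41 = $642.02
Net pay = $1410.94 − $642.02 = $768.92

$768.92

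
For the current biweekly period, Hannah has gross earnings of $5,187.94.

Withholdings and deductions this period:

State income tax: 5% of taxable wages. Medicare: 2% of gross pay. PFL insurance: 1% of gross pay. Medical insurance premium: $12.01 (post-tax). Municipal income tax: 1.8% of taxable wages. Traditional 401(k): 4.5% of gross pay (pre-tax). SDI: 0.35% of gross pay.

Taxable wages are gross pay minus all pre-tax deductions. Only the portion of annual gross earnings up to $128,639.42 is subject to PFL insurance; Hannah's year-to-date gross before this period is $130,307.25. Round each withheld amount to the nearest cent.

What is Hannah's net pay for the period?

$4,483.65

Traditional 401(k): $5,187.94 × 0.045 = $233.46
Taxable wages = $5,187.94 − $233.46 = $4,954.48
Municipal income tax: $4,954.48 × 0.018 = $89.18
State income tax: $4,954.48 × 0.05 = $247.72
SDI: $5,187.94 × 0.0035 = $18.16
Medicare: $5,187.94 × 0.02 = $103.76
PFL insurance: annual cap $128,639.42 already reached (YTD $130,307.25), so $0.00
Medical insurance premium: $12.01
Total deductions = $233.46 + $89.18 + $247.72 + $18.16 + $103.76 + $0.00 + $12.01 = $704.29
Net pay = $5,187.94 − $704.29 = $4,483.65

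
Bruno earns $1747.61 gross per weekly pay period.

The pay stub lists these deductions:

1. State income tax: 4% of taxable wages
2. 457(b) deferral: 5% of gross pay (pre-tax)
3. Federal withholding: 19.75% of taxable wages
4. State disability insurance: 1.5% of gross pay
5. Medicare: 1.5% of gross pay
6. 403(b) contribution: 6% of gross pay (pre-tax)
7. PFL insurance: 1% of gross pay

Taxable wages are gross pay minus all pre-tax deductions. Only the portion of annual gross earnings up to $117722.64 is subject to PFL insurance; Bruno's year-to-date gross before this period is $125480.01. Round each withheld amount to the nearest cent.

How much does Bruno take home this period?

$1133.55

457(b) deferral: $1747.61 × 0.05 = $87.38
403(b) contribution: $1747.61 × 0.06 = $104.86
Pre-tax total = $87.38 + $104.86 = $192.24
Taxable wages = $1747.61 − $192.24 = $1555.37
State income tax: $1555.37 × 0.04 = $62.21
Federal withholding: $1555.37 × 0.1975 = $307.19
State disability insurance: $1747.61 × 0.015 = $26.21
Medicare: $1747.61 × 0.015 = $26.21
PFL insurance: annual cap $117722.64 already reached (YTD $125480.01), so $0.00
Total deductions = $87.38 + $104.86 + $62.21 + $307.19 + $26.21 + $26.21 + $0.00 = $614.06
Net pay = $1747.61 − $614.06 = $1133.55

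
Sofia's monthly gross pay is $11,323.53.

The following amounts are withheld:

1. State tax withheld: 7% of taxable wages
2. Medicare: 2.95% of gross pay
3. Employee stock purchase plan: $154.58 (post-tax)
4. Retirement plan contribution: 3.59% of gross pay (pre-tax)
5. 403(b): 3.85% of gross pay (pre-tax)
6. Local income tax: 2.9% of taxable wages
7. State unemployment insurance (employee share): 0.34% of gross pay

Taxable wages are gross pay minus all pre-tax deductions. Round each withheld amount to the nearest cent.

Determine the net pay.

$8,916.32

Retirement plan contribution: $11,323.53 × 0.0359 = $406.51
403(b): $11,323.53 × 0.0385 = $435.96
Pre-tax total = $406.51 + $435.96 = $842.47
Taxable wages = $11,323.53 − $842.47 = $10,481.06
Local income tax: $10,481.06 × 0.029 = $303.95
State tax withheld: $10,481.06 × 0.07 = $733.67
Medicare: $11,323.53 × 0.0295 = $334.04
State unemployment insurance (employee share): $11,323.53 × 0.0034 = $38.50
Employee stock purchase plan: $154.58
Total deductions = $406.51 + $435.96 + $303.95 + $733.67 + $334.04 + $38.50 + $154.58 = $2,407.21
Net pay = $11,323.53 − $2,407.21 = $8,916.32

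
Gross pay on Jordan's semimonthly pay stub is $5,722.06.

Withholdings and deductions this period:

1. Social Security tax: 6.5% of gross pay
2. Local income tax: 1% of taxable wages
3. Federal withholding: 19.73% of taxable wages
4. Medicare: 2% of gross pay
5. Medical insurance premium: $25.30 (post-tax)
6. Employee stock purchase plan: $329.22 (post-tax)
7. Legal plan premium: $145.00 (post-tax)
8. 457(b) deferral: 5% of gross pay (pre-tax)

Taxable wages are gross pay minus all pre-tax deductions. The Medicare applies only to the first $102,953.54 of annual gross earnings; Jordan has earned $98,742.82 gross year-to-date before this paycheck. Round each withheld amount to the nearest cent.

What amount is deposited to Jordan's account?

457(b) deferral: $5,722.06 × 0.05 = $286.10
Taxable wages = $5,722.06 − $286.10 = $5,435.96
Federal withholding: $5,435.96 × 0.1973 = $1,072.51
Local income tax: $5,435.96 × 0.01 = $54.36
Medicare: only $102,953.54 − $98,742.82 = $4,210.72 of this check is subject → $4,210.72 × 0.02 = $84.21
Social Security tax: $5,722.06 × 0.065 = $371.93
Employee stock purchase plan: $329.22
Medical insurance premium: $25.30
Legal plan premium: $145.00
Total deductions = $286.10 + $1,072.51 + $54.36 + $84.21 + $371.93 + $329.22 + $25.30 + $145.00 = $2,368.63
Net pay = $5,722.06 − $2,368.63 = $3,353.43

$3,353.43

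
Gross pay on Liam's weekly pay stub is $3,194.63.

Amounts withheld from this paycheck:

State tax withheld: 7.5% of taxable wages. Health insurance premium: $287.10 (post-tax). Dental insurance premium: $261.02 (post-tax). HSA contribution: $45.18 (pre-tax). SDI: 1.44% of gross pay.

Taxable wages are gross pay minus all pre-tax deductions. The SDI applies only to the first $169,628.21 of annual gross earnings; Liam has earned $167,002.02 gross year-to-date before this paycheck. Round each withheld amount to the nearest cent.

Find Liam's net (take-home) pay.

HSA contribution: $45.18
Taxable wages = $3,194.63 − $45.18 = $3,149.45
State tax withheld: $3,149.45 × 0.075 = $236.21
SDI: only $169,628.21 − $167,002.02 = $2,626.19 of this check is subject → $2,626.19 × 0.0144 = $37.82
Health insurance premium: $287.10
Dental insurance premium: $261.02
Total deductions = $45.18 + $236.21 + $37.82 + $287.10 + $261.02 = $867.33
Net pay = $3,194.63 − $867.33 = $2,327.30

$2,327.30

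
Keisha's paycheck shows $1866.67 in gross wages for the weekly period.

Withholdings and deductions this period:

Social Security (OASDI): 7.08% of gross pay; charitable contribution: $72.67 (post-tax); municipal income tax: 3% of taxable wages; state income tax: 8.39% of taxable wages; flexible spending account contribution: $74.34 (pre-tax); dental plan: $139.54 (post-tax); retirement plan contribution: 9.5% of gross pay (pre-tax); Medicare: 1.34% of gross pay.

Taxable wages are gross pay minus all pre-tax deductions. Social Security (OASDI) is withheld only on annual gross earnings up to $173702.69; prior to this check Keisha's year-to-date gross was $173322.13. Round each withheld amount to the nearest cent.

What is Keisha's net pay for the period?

Flexible spending account contribution: $74.34
Retirement plan contribution: $1866.67 × 0.095 = $177.33
Pre-tax total = $74.34 + $177.33 = $251.67
Taxable wages = $1866.67 − $251.67 = $1615.00
Municipal income tax: $1615.00 × 0.03 = $48.45
State income tax: $1615.00 × 0.0839 = $135.50
Medicare: $1866.67 × 0.0134 = $25.01
Social Security (OASDI): only $173702.69 − $173322.13 = $380.56 of this check is subject → $380.56 × 0.0708 = $26.94
Charitable contribution: $72.67
Dental plan: $139.54
Total deductions = $74.34 + $177.33 + $48.45 + $135.50 + $25.01 + $26.94 + $72.67 + $139.54 = $699.78
Net pay = $1866.67 − $699.78 = $1166.89

$1166.89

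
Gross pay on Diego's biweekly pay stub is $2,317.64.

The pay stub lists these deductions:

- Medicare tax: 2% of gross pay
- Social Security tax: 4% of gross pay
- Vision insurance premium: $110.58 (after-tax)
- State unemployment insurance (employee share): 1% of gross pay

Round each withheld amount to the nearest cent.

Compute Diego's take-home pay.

$2,044.82

Medicare tax: $2,317.64 × 0.02 = $46.35
State unemployment insurance (employee share): $2,317.64 × 0.01 = $23.18
Social Security tax: $2,317.64 × 0.04 = $92.71
Vision insurance premium: $110.58
Total deductions = $46.35 + $23.18 + $92.71 + $110.58 = $272.82
Net pay = $2,317.64 − $272.82 = $2,044.82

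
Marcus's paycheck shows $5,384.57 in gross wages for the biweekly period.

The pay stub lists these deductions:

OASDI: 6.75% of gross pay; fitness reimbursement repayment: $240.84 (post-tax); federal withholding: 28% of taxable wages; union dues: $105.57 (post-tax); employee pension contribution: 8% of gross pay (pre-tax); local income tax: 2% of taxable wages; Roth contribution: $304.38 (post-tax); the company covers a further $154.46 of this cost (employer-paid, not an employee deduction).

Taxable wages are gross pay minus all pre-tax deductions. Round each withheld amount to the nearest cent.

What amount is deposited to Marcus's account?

$2,453.41

Employee pension contribution: $5,384.57 × 0.08 = $430.77
Taxable wages = $5,384.57 − $430.77 = $4,953.80
Federal withholding: $4,953.80 × 0.28 = $1,387.06
Local income tax: $4,953.80 × 0.02 = $99.08
OASDI: $5,384.57 × 0.0675 = $363.46
Fitness reimbursement repayment: $240.84
Union dues: $105.57
Roth contribution: $304.38
(Employer's $154.46 toward Roth contribution is not withheld from the employee.)
Total deductions = $430.77 + $1,387.06 + $99.08 + $363.46 + $240.84 + $105.57 + $304.38 = $2,931.16
Net pay = $5,384.57 − $2,931.16 = $2,453.41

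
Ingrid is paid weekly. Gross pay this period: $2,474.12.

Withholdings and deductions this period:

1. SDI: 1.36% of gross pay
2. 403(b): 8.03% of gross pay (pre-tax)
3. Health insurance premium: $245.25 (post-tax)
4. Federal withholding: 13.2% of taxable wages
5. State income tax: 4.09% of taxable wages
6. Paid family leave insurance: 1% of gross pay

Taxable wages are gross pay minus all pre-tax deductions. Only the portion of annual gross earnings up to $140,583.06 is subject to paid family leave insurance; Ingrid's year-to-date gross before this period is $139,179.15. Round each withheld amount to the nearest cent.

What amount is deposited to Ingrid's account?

403(b): $2,474.12 × 0.0803 = $198.67
Taxable wages = $2,474.12 − $198.67 = $2,275.45
State income tax: $2,275.45 × 0.0409 = $93.07
Federal withholding: $2,275.45 × 0.132 = $300.36
SDI: $2,474.12 × 0.0136 = $33.65
Paid family leave insurance: only $140,583.06 − $139,179.15 = $1,403.91 of this check is subject → $1,403.91 × 0.01 = $14.04
Health insurance premium: $245.25
Total deductions = $198.67 + $93.07 + $300.36 + $33.65 + $14.04 + $245.25 = $885.04
Net pay = $2,474.12 − $885.04 = $1,589.08

$1,589.08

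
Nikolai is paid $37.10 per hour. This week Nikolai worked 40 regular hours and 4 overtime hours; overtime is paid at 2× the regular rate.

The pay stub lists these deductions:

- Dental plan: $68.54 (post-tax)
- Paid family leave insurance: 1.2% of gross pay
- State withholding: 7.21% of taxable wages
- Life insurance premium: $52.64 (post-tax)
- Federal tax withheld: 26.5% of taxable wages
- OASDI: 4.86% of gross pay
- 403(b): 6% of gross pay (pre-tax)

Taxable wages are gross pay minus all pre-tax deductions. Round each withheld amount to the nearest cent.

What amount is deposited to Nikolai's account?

Regular pay: 40 × $37.10 = $1,484.00
Overtime pay: 4 × $37.10 × 2 = $296.80
Gross pay = $1,484.00 + $296.80 = $1,780.80
403(b): $1,780.80 × 0.06 = $106.85
Taxable wages = $1,780.80 − $106.85 = $1,673.95
State withholding: $1,673.95 × 0.0721 = $120.69
Federal tax withheld: $1,673.95 × 0.265 = $443.60
Paid family leave insurance: $1,780.80 × 0.012 = $21.37
OASDI: $1,780.80 × 0.0486 = $86.55
Life insurance premium: $52.64
Dental plan: $68.54
Total deductions = $106.85 + $120.69 + $443.60 + $21.37 + $86.55 + $52.64 + $68.54 = $900.24
Net pay = $1,780.80 − $900.24 = $880.56

$880.56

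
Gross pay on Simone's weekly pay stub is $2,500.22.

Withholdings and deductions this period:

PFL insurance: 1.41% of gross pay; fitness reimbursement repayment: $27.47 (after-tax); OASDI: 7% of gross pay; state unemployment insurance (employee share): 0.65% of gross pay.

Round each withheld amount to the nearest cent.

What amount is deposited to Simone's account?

PFL insurance: $2,500.22 × 0.0141 = $35.25
OASDI: $2,500.22 × 0.07 = $175.02
State unemployment insurance (employee share): $2,500.22 × 0.0065 = $16.25
Fitness reimbursement repayment: $27.47
Total deductions = $35.25 + $175.02 + $16.25 + $27.47 = $253.99
Net pay = $2,500.22 − $253.99 = $2,246.23

$2,246.23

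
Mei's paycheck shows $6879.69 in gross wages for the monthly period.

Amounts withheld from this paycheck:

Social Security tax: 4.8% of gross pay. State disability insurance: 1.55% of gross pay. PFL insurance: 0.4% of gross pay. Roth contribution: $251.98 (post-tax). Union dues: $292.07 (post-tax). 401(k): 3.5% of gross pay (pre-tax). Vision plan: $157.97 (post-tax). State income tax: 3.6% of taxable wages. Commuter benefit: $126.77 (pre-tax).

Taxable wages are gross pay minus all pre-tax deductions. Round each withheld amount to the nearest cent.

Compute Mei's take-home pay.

Commuter benefit: $126.77
401(k): $6879.69 × 0.035 = $240.79
Pre-tax total = $126.77 + $240.79 = $367.56
Taxable wages = $6879.69 − $367.56 = $6512.13
State income tax: $6512.13 × 0.036 = $234.44
PFL insurance: $6879.69 × 0.004 = $27.52
State disability insurance: $6879.69 × 0.0155 = $106.64
Social Security tax: $6879.69 × 0.048 = $330.23
Union dues: $292.07
Roth contribution: $251.98
Vision plan: $157.97
Total deductions = $126.77 + $240.79 + $234.44 + $27.52 + $106.64 + $330.23 + $292.07 + $251.98 + $157.97 = $1768.41
Net pay = $6879.69 − $1768.41 = $5111.28

$5111.28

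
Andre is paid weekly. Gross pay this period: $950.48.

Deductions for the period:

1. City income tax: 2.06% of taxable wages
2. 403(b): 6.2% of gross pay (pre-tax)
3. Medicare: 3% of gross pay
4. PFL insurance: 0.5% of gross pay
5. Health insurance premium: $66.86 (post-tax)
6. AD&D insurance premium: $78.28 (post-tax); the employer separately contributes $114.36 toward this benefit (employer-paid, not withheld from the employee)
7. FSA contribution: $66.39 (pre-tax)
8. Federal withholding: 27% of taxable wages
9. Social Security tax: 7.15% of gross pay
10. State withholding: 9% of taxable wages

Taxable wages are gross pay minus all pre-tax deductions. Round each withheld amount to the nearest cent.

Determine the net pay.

FSA contribution: $66.39
403(b): $950.48 × 0.062 = $58.93
Pre-tax total = $66.39 + $58.93 = $125.32
Taxable wages = $950.48 − $125.32 = $825.16
Federal withholding: $825.16 × 0.27 = $222.79
State withholding: $825.16 × 0.09 = $74.26
City income tax: $825.16 × 0.0206 = $17.00
PFL insurance: $950.48 × 0.005 = $4.75
Social Security tax: $950.48 × 0.0715 = $67.96
Medicare: $950.48 × 0.03 = $28.51
AD&D insurance premium: $78.28
Health insurance premium: $66.86
(Employer's $114.36 toward AD&D insurance premium is not withheld from the employee.)
Total deductions = $66.39 + $58.93 + $222.79 + $74.26 + $17.00 + $4.75 + $67.96 + $28.51 + $78.28 + $66.86 = $685.73
Net pay = $950.48 − $685.73 = $264.75

$264.75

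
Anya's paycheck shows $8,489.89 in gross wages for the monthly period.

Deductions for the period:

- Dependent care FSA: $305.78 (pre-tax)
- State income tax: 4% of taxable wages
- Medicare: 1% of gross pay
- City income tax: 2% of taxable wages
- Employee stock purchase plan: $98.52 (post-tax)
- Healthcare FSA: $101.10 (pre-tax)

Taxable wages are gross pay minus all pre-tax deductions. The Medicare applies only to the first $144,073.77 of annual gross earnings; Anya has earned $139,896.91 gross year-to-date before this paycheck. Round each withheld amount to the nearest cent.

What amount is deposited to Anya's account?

$7,457.74

Dependent care FSA: $305.78
Healthcare FSA: $101.10
Pre-tax total = $305.78 + $101.10 = $406.88
Taxable wages = $8,489.89 − $406.88 = $8,083.01
State income tax: $8,083.01 × 0.04 = $323.32
City income tax: $8,083.01 × 0.02 = $161.66
Medicare: only $144,073.77 − $139,896.91 = $4,176.86 of this check is subject → $4,176.86 × 0.01 = $41.77
Employee stock purchase plan: $98.52
Total deductions = $305.78 + $101.10 + $323.32 + $161.66 + $41.77 + $98.52 = $1,032.15
Net pay = $8,489.89 − $1,032.15 = $7,457.74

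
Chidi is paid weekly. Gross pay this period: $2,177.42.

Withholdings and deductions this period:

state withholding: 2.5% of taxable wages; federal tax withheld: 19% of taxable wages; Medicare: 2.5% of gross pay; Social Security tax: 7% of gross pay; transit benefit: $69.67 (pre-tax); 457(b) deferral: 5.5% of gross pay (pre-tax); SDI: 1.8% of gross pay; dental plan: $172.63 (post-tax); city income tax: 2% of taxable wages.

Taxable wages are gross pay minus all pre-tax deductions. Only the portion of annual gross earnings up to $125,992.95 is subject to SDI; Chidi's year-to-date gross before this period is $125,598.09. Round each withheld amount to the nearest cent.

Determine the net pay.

457(b) deferral: $2,177.42 × 0.055 = $119.76
Transit benefit: $69.67
Pre-tax total = $119.76 + $69.67 = $189.43
Taxable wages = $2,177.42 − $189.43 = $1,987.99
State withholding: $1,987.99 × 0.025 = $49.70
Federal tax withheld: $1,987.99 × 0.19 = $377.72
City income tax: $1,987.99 × 0.02 = $39.76
Social Security tax: $2,177.42 × 0.07 = $152.42
Medicare: $2,177.42 × 0.025 = $54.44
SDI: only $125,992.95 − $125,598.09 = $394.86 of this check is subject → $394.86 × 0.018 = $7.11
Dental plan: $172.63
Total deductions = $119.76 + $69.67 + $49.70 + $377.72 + $39.76 + $152.42 + $54.44 + $7.11 + $172.63 = $1,043.21
Net pay = $2,177.42 − $1,043.21 = $1,134.21

$1,134.21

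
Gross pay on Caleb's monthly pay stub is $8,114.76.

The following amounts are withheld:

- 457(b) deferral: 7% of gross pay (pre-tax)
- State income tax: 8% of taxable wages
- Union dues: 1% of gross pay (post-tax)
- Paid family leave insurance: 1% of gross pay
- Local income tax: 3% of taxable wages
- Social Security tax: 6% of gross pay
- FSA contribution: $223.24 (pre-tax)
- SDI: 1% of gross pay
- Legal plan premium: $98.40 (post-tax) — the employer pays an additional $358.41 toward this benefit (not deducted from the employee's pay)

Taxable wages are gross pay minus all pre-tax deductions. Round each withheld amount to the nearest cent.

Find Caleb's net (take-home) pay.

FSA contribution: $223.24
457(b) deferral: $8,114.76 × 0.07 = $568.03
Pre-tax total = $223.24 + $568.03 = $791.27
Taxable wages = $8,114.76 − $791.27 = $7,323.49
Local income tax: $7,323.49 × 0.03 = $219.70
State income tax: $7,323.49 × 0.08 = $585.88
SDI: $8,114.76 × 0.01 = $81.15
Paid family leave insurance: $8,114.76 × 0.01 = $81.15
Social Security tax: $8,114.76 × 0.06 = $486.89
Union dues: $8,114.76 × 0.01 = $81.15
Legal plan premium: $98.40
(Employer's $358.41 toward legal plan premium is not withheld from the employee.)
Total deductions = $223.24 + $568.03 + $219.70 + $585.88 + $81.15 + $81.15 + $486.89 + $81.15 + $98.40 = $2,425.59
Net pay = $8,114.76 − $2,425.59 = $5,689.17

$5,689.17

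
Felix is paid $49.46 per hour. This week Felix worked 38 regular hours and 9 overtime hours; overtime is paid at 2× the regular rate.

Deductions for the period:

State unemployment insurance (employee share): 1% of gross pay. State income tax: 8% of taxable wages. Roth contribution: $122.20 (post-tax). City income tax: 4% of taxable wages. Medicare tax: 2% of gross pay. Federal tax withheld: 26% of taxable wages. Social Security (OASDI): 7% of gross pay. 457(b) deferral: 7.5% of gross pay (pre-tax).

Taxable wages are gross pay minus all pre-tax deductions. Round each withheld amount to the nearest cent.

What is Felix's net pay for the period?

$1,189.28

Regular pay: 38 × $49.46 = $1,879.48
Overtime pay: 9 × $49.46 × 2 = $890.28
Gross pay = $1,879.48 + $890.28 = $2,769.76
457(b) deferral: $2,769.76 × 0.075 = $207.73
Taxable wages = $2,769.76 − $207.73 = $2,562.03
State income tax: $2,562.03 × 0.08 = $204.96
City income tax: $2,562.03 × 0.04 = $102.48
Federal tax withheld: $2,562.03 × 0.26 = $666.13
State unemployment insurance (employee share): $2,769.76 × 0.01 = $27.70
Social Security (OASDI): $2,769.76 × 0.07 = $193.88
Medicare tax: $2,769.76 × 0.02 = $55.40
Roth contribution: $122.20
Total deductions = $207.73 + $204.96 + $102.48 + $666.13 + $27.70 + $193.88 + $55.40 + $122.20 = $1,580.48
Net pay = $2,769.76 − $1,580.48 = $1,189.28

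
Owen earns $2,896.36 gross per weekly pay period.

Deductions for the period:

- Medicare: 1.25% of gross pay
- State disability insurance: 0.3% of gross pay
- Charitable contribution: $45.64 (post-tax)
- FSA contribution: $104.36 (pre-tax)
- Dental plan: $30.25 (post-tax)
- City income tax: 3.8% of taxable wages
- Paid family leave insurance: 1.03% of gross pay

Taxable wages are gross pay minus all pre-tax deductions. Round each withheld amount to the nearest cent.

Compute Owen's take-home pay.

FSA contribution: $104.36
Taxable wages = $2,896.36 − $104.36 = $2,792.00
City income tax: $2,792.00 × 0.038 = $106.10
Paid family leave insurance: $2,896.36 × 0.0103 = $29.83
Medicare: $2,896.36 × 0.0125 = $36.20
State disability insurance: $2,896.36 × 0.003 = $8.69
Dental plan: $30.25
Charitable contribution: $45.64
Total deductions = $104.36 + $106.10 + $29.83 + $36.20 + $8.69 + $30.25 + $45.64 = $361.07
Net pay = $2,896.36 − $361.07 = $2,535.29

$2,535.29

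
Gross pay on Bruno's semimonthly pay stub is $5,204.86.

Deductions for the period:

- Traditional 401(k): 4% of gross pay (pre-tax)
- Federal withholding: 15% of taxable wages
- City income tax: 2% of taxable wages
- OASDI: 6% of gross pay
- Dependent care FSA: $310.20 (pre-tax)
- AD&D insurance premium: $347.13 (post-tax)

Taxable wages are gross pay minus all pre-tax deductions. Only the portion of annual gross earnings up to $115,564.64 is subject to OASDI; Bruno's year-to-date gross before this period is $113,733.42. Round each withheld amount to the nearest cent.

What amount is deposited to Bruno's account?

Traditional 401(k): $5,204.86 × 0.04 = $208.19
Dependent care FSA: $310.20
Pre-tax total = $208.19 + $310.20 = $518.39
Taxable wages = $5,204.86 − $518.39 = $4,686.47
Federal withholding: $4,686.47 × 0.15 = $702.97
City income tax: $4,686.47 × 0.02 = $93.73
OASDI: only $115,564.64 − $113,733.42 = $1,831.22 of this check is subject → $1,831.22 × 0.06 = $109.87
AD&D insurance premium: $347.13
Total deductions = $208.19 + $310.20 + $702.97 + $93.73 + $109.87 + $347.13 = $1,772.09
Net pay = $5,204.86 − $1,772.09 = $3,432.77

$3,432.77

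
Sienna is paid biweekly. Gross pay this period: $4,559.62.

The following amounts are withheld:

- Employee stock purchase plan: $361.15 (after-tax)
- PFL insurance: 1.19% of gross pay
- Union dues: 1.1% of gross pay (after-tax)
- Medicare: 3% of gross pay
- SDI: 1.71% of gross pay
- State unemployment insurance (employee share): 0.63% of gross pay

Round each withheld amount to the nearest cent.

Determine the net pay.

$3,850.56

Medicare: $4,559.62 × 0.03 = $136.79
State unemployment insurance (employee share): $4,559.62 × 0.0063 = $28.73
SDI: $4,559.62 × 0.0171 = $77.97
PFL insurance: $4,559.62 × 0.0119 = $54.26
Employee stock purchase plan: $361.15
Union dues: $4,559.62 × 0.011 = $50.16
Total deductions = $136.79 + $28.73 + $77.97 + $54.26 + $361.15 + $50.16 = $709.06
Net pay = $4,559.62 − $709.06 = $3,850.56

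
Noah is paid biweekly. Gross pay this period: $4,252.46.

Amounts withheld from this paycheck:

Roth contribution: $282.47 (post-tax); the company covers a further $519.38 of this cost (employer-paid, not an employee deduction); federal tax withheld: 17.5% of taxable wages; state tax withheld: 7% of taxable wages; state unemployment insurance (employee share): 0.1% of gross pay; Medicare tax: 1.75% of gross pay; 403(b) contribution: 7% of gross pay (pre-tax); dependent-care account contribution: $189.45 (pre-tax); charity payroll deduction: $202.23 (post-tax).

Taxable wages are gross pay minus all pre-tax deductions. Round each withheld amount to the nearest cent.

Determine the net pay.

Dependent-care account contribution: $189.45
403(b) contribution: $4,252.46 × 0.07 = $297.67
Pre-tax total = $189.45 + $297.67 = $487.12
Taxable wages = $4,252.46 − $487.12 = $3,765.34
Federal tax withheld: $3,765.34 × 0.175 = $658.93
State tax withheld: $3,765.34 × 0.07 = $263.57
Medicare tax: $4,252.46 × 0.0175 = $74.42
State unemployment insurance (employee share): $4,252.46 × 0.001 = $4.25
Charity payroll deduction: $202.23
Roth contribution: $282.47
(Employer's $519.38 toward Roth contribution is not withheld from the employee.)
Total deductions = $189.45 + $297.67 + $658.93 + $263.57 + $74.42 + $4.25 + $202.23 + $282.47 = $1,972.99
Net pay = $4,252.46 − $1,972.99 = $2,279.47

$2,279.47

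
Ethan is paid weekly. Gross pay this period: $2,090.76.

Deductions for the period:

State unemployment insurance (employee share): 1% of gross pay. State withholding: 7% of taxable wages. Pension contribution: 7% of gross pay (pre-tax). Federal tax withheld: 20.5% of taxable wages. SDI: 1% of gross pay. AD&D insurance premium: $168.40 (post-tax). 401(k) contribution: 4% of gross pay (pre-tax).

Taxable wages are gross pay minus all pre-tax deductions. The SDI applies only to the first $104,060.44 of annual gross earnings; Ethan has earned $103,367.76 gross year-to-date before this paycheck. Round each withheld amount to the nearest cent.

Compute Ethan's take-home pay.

$1,152.83

401(k) contribution: $2,090.76 × 0.04 = $83.63
Pension contribution: $2,090.76 × 0.07 = $146.35
Pre-tax total = $83.63 + $146.35 = $229.98
Taxable wages = $2,090.76 − $229.98 = $1,860.78
Federal tax withheld: $1,860.78 × 0.205 = $381.46
State withholding: $1,860.78 × 0.07 = $130.25
State unemployment insurance (employee share): $2,090.76 × 0.01 = $20.91
SDI: only $104,060.44 − $103,367.76 = $692.68 of this check is subject → $692.68 × 0.01 = $6.93
AD&D insurance premium: $168.40
Total deductions = $83.63 + $146.35 + $381.46 + $130.25 + $20.91 + $6.93 + $168.40 = $937.93
Net pay = $2,090.76 − $937.93 = $1,152.83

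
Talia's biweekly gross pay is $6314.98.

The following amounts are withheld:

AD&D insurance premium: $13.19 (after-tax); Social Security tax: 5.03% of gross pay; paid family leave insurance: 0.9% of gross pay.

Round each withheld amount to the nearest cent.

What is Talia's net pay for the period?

$5927.32

Social Security tax: $6314.98 × 0.0503 = $317.64
Paid family leave insurance: $6314.98 × 0.009 = $56.83
AD&D insurance premium: $13.19
Total deductions = $317.64 + $56.83 + $13.19 = $387.66
Net pay = $6314.98 − $387.66 = $5927.32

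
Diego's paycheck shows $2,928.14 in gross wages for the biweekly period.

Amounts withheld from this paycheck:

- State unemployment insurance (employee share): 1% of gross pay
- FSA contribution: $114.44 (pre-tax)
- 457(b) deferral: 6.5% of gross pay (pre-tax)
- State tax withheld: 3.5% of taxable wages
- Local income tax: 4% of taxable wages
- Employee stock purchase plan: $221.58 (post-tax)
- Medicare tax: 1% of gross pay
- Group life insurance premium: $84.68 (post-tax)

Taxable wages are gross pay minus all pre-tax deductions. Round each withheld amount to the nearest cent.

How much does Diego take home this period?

$2,061.80

FSA contribution: $114.44
457(b) deferral: $2,928.14 × 0.065 = $190.33
Pre-tax total = $114.44 + $190.33 = $304.77
Taxable wages = $2,928.14 − $304.77 = $2,623.37
State tax withheld: $2,623.37 × 0.035 = $91.82
Local income tax: $2,623.37 × 0.04 = $104.93
State unemployment insurance (employee share): $2,928.14 × 0.01 = $29.28
Medicare tax: $2,928.14 × 0.01 = $29.28
Employee stock purchase plan: $221.58
Group life insurance premium: $84.68
Total deductions = $114.44 + $190.33 + $91.82 + $104.93 + $29.28 + $29.28 + $221.58 + $84.68 = $866.34
Net pay = $2,928.14 − $866.34 = $2,061.80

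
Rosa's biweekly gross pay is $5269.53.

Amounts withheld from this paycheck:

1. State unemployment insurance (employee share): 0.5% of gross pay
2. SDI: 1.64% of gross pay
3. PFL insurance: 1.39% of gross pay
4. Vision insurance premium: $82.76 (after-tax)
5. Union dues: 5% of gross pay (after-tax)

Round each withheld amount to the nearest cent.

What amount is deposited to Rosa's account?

$4737.27

PFL insurance: $5269.53 × 0.0139 = $73.25
State unemployment insurance (employee share): $5269.53 × 0.005 = $26.35
SDI: $5269.53 × 0.0164 = $86.42
Vision insurance premium: $82.76
Union dues: $5269.53 × 0.05 = $263.48
Total deductions = $73.25 + $26.35 + $86.42 + $82.76 + $263.48 = $532.26
Net pay = $5269.53 − $532.26 = $4737.27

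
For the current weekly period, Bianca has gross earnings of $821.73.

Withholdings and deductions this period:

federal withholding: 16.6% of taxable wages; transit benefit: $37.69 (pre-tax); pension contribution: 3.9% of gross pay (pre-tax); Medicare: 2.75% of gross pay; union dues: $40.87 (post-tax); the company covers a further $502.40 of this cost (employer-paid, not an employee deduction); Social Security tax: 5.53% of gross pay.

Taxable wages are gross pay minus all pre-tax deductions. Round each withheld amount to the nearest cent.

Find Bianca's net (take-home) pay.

$518.25

Transit benefit: $37.69
Pension contribution: $821.73 × 0.039 = $32.05
Pre-tax total = $37.69 + $32.05 = $69.74
Taxable wages = $821.73 − $69.74 = $751.99
Federal withholding: $751.99 × 0.166 = $124.83
Social Security tax: $821.73 × 0.0553 = $45.44
Medicare: $821.73 × 0.0275 = $22.60
Union dues: $40.87
(Employer's $502.40 toward union dues is not withheld from the employee.)
Total deductions = $37.69 + $32.05 + $124.83 + $45.44 + $22.60 + $40.87 = $303.48
Net pay = $821.73 − $303.48 = $518.25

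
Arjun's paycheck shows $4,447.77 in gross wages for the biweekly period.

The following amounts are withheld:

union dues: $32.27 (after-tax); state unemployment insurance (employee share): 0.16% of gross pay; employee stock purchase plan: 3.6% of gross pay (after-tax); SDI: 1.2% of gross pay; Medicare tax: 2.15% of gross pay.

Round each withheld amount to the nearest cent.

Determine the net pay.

SDI: $4,447.77 × 0.012 = $53.37
Medicare tax: $4,447.77 × 0.0215 = $95.63
State unemployment insurance (employee share): $4,447.77 × 0.0016 = $7.12
Union dues: $32.27
Employee stock purchase plan: $4,447.77 × 0.036 = $160.12
Total deductions = $53.37 + $95.63 + $7.12 + $32.27 + $160.12 = $348.51
Net pay = $4,447.77 − $348.51 = $4,099.26

$4,099.26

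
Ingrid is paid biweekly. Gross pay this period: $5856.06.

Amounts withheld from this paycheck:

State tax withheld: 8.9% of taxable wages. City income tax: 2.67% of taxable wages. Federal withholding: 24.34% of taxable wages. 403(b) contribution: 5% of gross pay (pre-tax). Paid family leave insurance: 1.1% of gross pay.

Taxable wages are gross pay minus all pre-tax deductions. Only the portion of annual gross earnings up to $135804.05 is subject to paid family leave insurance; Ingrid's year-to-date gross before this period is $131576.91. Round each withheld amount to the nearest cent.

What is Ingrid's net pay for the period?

$3518.99

403(b) contribution: $5856.06 × 0.05 = $292.80
Taxable wages = $5856.06 − $292.80 = $5563.26
Federal withholding: $5563.26 × 0.2434 = $1354.10
City income tax: $5563.26 × 0.0267 = $148.54
State tax withheld: $5563.26 × 0.089 = $495.13
Paid family leave insurance: only $135804.05 − $131576.91 = $4227.14 of this check is subject → $4227.14 × 0.011 = $46.50
Total deductions = $292.80 + $1354.10 + $148.54 + $495.13 + $46.50 = $2337.07
Net pay = $5856.06 − $2337.07 = $3518.99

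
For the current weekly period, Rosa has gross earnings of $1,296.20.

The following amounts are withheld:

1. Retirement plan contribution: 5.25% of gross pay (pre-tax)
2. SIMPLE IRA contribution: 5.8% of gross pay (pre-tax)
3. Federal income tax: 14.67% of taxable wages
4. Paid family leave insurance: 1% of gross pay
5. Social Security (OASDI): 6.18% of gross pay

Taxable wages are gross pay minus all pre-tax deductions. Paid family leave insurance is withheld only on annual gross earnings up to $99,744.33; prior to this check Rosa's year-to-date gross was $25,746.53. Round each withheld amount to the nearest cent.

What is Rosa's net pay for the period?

$890.76

Retirement plan contribution: $1,296.20 × 0.0525 = $68.05
SIMPLE IRA contribution: $1,296.20 × 0.058 = $75.18
Pre-tax total = $68.05 + $75.18 = $143.23
Taxable wages = $1,296.20 − $143.23 = $1,152.97
Federal income tax: $1,152.97 × 0.1467 = $169.14
Social Security (OASDI): $1,296.20 × 0.0618 = $80.11
Paid family leave insurance: cap not yet reached, full $1,296.20 is subject → $1,296.20 × 0.01 = $12.96
Total deductions = $68.05 + $75.18 + $169.14 + $80.11 + $12.96 = $405.44
Net pay = $1,296.20 − $405.44 = $890.76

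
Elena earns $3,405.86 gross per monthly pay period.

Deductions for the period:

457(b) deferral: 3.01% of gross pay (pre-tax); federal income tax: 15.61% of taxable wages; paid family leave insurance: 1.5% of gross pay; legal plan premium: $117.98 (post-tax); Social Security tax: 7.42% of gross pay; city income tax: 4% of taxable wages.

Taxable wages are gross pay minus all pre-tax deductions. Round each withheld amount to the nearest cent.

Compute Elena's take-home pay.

$2,233.78

457(b) deferral: $3,405.86 × 0.0301 = $102.52
Taxable wages = $3,405.86 − $102.52 = $3,303.34
City income tax: $3,303.34 × 0.04 = $132.13
Federal income tax: $3,303.34 × 0.1561 = $515.65
Paid family leave insurance: $3,405.86 × 0.015 = $51.09
Social Security tax: $3,405.86 × 0.0742 = $252.71
Legal plan premium: $117.98
Total deductions = $102.52 + $132.13 + $515.65 + $51.09 + $252.71 + $117.98 = $1,172.08
Net pay = $3,405.86 − $1,172.08 = $2,233.78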